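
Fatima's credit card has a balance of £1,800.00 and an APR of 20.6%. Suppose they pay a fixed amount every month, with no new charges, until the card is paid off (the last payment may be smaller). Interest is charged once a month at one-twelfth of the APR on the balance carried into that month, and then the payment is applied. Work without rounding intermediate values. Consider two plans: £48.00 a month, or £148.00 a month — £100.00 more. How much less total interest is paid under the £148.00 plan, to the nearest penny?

£874.23

Monthly rate r = 20.6%/12 = 1.71667% = 0.0171667.
At £48.00/mo: n = ⌈−ln(1 − rB₀/P)/ln(1+r)⌉ = 61 payments (last £30.73); total interest = total paid − £1,800.00 = £1,110.73.
At £148.00/mo: 14 payments (last £112.50); total interest £236.50.
Interest saved = £1,110.73 − £236.50 = £874.23.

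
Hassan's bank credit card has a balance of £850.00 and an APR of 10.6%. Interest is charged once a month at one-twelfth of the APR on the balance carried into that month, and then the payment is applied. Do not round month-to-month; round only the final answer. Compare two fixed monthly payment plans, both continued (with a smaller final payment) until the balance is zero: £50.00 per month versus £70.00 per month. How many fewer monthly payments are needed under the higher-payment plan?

6 fewer payments

Monthly rate r = 10.6%/12 = 0.883333% = 0.00883333.
At £50.00/mo: n = ⌈−ln(1 − rB₀/P)/ln(1+r)⌉ = 19 payments (last £25.15); total interest = total paid − £850.00 = £75.15.
At £70.00/mo: 13 payments (last £63.13); total interest £53.13.
Payments saved = 19 − 13 = 6.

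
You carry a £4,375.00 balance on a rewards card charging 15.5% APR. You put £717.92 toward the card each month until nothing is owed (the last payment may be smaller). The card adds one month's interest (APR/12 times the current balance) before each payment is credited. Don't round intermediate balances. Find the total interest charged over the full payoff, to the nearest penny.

£212.25

Monthly rate r = 15.5%/12 = 1.29167% = 0.0129167.
Payoff takes n = ⌈−ln(1 − rB₀/P)/ln(1+r)⌉ = ⌈6.388⌉ = 7 payments; the last is £279.73.
Total paid = 6·£717.92 + £279.73 = £4,587.25.
Total interest = total paid − principal = £4,587.25 − £4,375.00 = £212.25.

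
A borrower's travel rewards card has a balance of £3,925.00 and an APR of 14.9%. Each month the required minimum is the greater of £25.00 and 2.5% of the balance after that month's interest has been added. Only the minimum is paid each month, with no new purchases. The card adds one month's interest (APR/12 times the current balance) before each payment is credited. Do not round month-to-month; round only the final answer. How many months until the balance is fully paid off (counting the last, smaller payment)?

161 months

Monthly rate r = 14.9%/12 = 1.24167% = 0.0124167.
While 2.5% of the post-interest balance exceeds £25.00, each month B ← (B·(1+r))·(1 − 0.025), i.e. B shrinks by the factor (1+r)·0.975 = 0.98711.
This holds for months 1–107. Entering month 108 the balance is £978.99; 2.5% of the post-interest balance is now below £25.00, so the flat £25.00 minimum applies from here.
From month 108 a fixed £25.00 at rate r clears £978.99 in 54 more payments. Total: 107 + 54 = 161 months.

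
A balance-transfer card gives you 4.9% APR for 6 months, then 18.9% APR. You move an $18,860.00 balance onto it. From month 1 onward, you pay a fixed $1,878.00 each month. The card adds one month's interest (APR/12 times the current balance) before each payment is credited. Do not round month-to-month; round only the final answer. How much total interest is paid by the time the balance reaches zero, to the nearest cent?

$696.22

Promo months 1–6 at r₀ = 4.9%/12 = 0.00408333; months 7+ at r₁ = 18.9%/12 = 0.01575.
After month 6: iterate B ← B·(1+r₀) − $1,878.00 for 6 months → $7,943.16.
Then at r₁ with $1,878.00/mo: n₂ = −ln(1 − r₁·B/P)/ln(1+r₁) ≈ 4.41 → 5 more payments.
Total paid = 10·$1,878.00 + $776.22 = $19,556.22; interest = $19,556.22 − $18,860.00 = $696.22.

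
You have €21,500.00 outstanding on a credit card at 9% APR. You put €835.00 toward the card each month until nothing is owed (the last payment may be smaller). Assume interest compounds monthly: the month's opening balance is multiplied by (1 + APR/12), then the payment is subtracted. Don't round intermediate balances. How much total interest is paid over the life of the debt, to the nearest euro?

€2,479

Monthly rate r = 9%/12 = 0.75% = 0.0075.
Payoff takes n = ⌈−ln(1 − rB₀/P)/ln(1+r)⌉ = ⌈28.717⌉ = 29 payments; the last is €599.19.
Total paid = 28·€835.00 + €599.19 = €23,979.19.
Total interest = total paid − principal = €23,979.19 − €21,500.00 = €2,479.19.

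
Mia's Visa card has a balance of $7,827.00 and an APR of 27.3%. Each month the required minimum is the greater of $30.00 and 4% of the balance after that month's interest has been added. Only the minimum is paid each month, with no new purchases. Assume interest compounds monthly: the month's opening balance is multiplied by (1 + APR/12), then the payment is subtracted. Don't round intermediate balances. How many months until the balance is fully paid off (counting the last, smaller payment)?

166 months

Monthly rate r = 27.3%/12 = 2.275% = 0.02275.
While 4% of the post-interest balance exceeds $30.00, each month B ← (B·(1+r))·(1 − 0.04), i.e. B shrinks by the factor (1+r)·0.96 = 0.98184.
This holds for months 1–130. Entering month 131 the balance is $722.59; 4% of the post-interest balance is now below $30.00, so the flat $30.00 minimum applies from here.
From month 131 a fixed $30.00 at rate r clears $722.59 in 36 more payments. Total: 130 + 36 = 166 months.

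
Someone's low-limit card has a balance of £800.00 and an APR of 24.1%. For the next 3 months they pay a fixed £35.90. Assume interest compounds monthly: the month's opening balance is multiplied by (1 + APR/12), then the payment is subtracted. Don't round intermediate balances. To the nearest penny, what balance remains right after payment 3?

Monthly rate r = 24.1%/12 = 2.00833% = 0.0200833.
Each month: B ← B·(1+r) − £35.90.
Month 1: interest £16.07; balance after payment £780.17.
Month 2: interest £15.67; balance after payment £759.94.
Month 3: interest £15.26; balance after payment £739.30.

£739.30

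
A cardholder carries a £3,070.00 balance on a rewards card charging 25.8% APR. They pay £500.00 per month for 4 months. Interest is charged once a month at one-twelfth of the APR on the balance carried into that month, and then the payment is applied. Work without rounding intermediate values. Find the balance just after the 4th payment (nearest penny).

Monthly rate r = 25.8%/12 = 2.15% = 0.0215.
Each month: B ← B·(1+r) − £500.00.
Month 1: interest £66.01; balance after payment £2,636.01.
Month 2: interest £56.67; balance after payment £2,192.68.
Month 3: interest £47.14; balance after payment £1,739.82.
Month 4: interest £37.41; balance after payment £1,277.23.

£1,277.23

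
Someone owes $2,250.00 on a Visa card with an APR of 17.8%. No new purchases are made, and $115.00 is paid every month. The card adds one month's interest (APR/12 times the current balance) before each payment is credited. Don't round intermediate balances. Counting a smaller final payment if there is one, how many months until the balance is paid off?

Monthly rate r = 17.8%/12 = 1.48333% = 0.0148333.
Recurrence: B ← B·(1+r) − $115.00.
Month 1: interest $33.38; balance after payment $2,168.38.
Month 2: interest $32.16; balance after payment $2,085.54.
Closed form: n = −ln(1 − rB₀/P)/ln(1+r) = −ln(0.70978)/ln(1.01483) ≈ 23.281, so the balance reaches zero during payment 24.

24 months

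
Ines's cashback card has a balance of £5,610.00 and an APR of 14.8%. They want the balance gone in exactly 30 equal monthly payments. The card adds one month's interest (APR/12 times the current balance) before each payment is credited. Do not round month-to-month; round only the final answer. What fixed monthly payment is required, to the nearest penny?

£224.86

Monthly rate r = 14.8%/12 = 1.23333% = 0.0123333.
Level-payment amortization: P = B₀·r / (1 − (1+r)^(−n)) = 5610.00·0.0123333 / (1 − 1.01233^(−30)).
Denominator 1 − (1+r)^(−30) = 0.307700713.
P = 69.19 / 0.307700713 ≈ 224.86.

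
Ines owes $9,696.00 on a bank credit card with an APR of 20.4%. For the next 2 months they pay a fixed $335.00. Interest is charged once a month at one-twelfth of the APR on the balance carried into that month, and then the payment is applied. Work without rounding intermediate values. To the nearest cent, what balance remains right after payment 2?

Monthly rate r = 20.4%/12 = 1.7% = 0.017.
Each month: B ← B·(1+r) − $335.00.
Month 1: interest $164.83; balance after payment $9,525.83.
Month 2: interest $161.94; balance after payment $9,352.77.

$9,352.77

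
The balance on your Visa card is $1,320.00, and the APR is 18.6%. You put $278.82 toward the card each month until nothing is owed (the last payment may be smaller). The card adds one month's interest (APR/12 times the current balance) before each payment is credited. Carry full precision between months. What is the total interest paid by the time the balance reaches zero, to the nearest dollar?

$62

Monthly rate r = 18.6%/12 = 1.55% = 0.0155.
Payoff takes n = ⌈−ln(1 − rB₀/P)/ln(1+r)⌉ = ⌈4.955⌉ = 5 payments; the last is $266.35.
Total paid = 4·$278.82 + $266.35 = $1,381.63.
Total interest = total paid − principal = $1,381.63 − $1,320.00 = $61.63.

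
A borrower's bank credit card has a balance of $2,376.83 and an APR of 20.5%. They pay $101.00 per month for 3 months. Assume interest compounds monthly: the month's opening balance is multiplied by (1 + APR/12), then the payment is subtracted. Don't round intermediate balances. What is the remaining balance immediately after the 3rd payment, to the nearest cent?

$2,192.53

Monthly rate r = 20.5%/12 = 1.70833% = 0.0170833.
Each month: B ← B·(1+r) − $101.00.
Month 1: interest $40.60; balance after payment $2,316.43.
Month 2: interest $39.57; balance after payment $2,255.01.
Month 3: interest $38.52; balance after payment $2,192.53.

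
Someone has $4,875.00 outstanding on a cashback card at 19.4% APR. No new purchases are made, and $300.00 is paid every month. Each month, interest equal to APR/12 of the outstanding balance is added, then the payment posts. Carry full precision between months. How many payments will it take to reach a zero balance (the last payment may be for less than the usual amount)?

20 payments

Monthly rate r = 19.4%/12 = 1.61667% = 0.0161667.
Recurrence: B ← B·(1+r) − $300.00.
Month 1: interest $78.81; balance after payment $4,653.81.
Month 2: interest $75.24; balance after payment $4,429.05.
Closed form: n = −ln(1 − rB₀/P)/ln(1+r) = −ln(0.73729)/ln(1.01617) ≈ 19.004, so the balance reaches zero during payment 20.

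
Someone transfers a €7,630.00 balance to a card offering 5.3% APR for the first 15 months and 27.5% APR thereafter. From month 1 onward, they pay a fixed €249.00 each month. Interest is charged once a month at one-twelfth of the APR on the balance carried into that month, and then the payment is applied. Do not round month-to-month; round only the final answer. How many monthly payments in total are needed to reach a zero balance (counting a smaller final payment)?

Promo months 1–15 at r₀ = 5.3%/12 = 0.00441667; months 16+ at r₁ = 27.5%/12 = 0.0229167.
After month 15: iterate B ← B·(1+r₀) − €249.00 for 15 months → €4,298.71.
Then at r₁ with €249.00/mo: n₂ = −ln(1 − r₁·B/P)/ln(1+r₁) ≈ 22.22 → 23 more payments.

38 months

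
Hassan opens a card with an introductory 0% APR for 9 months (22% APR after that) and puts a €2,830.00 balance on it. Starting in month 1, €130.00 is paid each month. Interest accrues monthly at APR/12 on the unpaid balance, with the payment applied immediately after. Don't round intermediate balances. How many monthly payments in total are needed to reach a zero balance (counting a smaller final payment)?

Promo months 1–9 at r₀ = 0%/12 = 0; months 10+ at r₁ = 22%/12 = 0.0183333.
After month 9 (no interest yet): B = €2,830.00 − 9·€130.00 = €1,660.00.
Then at r₁ with €130.00/mo: n₂ = −ln(1 − r₁·B/P)/ln(1+r₁) ≈ 14.68 → 15 more payments.

24 months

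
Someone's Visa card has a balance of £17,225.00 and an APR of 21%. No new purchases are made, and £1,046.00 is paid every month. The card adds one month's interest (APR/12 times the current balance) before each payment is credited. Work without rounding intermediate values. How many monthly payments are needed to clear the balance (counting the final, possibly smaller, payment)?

20 payments

Monthly rate r = 21%/12 = 1.75% = 0.0175.
Recurrence: B ← B·(1+r) − £1,046.00.
Month 1: interest £301.44; balance after payment £16,480.44.
Month 2: interest £288.41; balance after payment £15,722.85.
Closed form: n = −ln(1 − rB₀/P)/ln(1+r) = −ln(0.71182)/ln(1.0175) ≈ 19.594, so the balance reaches zero during payment 20.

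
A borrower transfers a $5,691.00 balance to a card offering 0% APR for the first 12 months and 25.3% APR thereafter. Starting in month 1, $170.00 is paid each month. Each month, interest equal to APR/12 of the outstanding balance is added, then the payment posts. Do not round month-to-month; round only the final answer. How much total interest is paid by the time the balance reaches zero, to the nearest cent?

$1,261.83

Promo months 1–12 at r₀ = 0%/12 = 0; months 13+ at r₁ = 25.3%/12 = 0.0210833.
After month 12 (no interest yet): B = $5,691.00 − 12·$170.00 = $3,651.00.
Then at r₁ with $170.00/mo: n₂ = −ln(1 − r₁·B/P)/ln(1+r₁) ≈ 28.90 → 29 more payments.
Total paid = 40·$170.00 + $152.83 = $6,952.83; interest = $6,952.83 − $5,691.00 = $1,261.83.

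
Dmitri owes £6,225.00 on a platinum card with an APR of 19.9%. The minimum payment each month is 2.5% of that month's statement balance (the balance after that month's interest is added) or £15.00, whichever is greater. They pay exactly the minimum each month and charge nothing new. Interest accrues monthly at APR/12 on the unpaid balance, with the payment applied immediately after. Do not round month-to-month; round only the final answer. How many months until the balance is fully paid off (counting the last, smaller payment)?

330 months

Monthly rate r = 19.9%/12 = 1.65833% = 0.0165833.
While 2.5% of the post-interest balance exceeds £15.00, each month B ← (B·(1+r))·(1 − 0.025), i.e. B shrinks by the factor (1+r)·0.975 = 0.99117.
This holds for months 1–266. Entering month 267 the balance is £588.03; 2.5% of the post-interest balance is now below £15.00, so the flat £15.00 minimum applies from here.
From month 267 a fixed £15.00 at rate r clears £588.03 in 64 more payments. Total: 266 + 64 = 330 months.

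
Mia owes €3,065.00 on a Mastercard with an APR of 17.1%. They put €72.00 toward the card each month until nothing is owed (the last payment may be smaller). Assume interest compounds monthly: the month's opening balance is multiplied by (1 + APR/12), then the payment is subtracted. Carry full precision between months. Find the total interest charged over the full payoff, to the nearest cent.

Monthly rate r = 17.1%/12 = 1.425% = 0.01425.
Payoff takes n = ⌈−ln(1 − rB₀/P)/ln(1+r)⌉ = ⌈65.937⌉ = 66 payments; the last is €67.47.
Total paid = 65·€72.00 + €67.47 = €4,747.47.
Total interest = total paid − principal = €4,747.47 − €3,065.00 = €1,682.47.

€1,682.47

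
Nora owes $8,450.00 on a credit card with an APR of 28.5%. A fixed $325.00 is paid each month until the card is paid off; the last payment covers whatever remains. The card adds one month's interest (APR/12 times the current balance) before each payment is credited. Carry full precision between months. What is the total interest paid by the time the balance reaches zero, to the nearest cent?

$4,856.65

Monthly rate r = 28.5%/12 = 2.375% = 0.02375.
Payoff takes n = ⌈−ln(1 − rB₀/P)/ln(1+r)⌉ = ⌈40.943⌉ = 41 payments; the last is $306.65.
Total paid = 40·$325.00 + $306.65 = $13,306.65.
Total interest = total paid − principal = $13,306.65 − $8,450.00 = $4,856.65.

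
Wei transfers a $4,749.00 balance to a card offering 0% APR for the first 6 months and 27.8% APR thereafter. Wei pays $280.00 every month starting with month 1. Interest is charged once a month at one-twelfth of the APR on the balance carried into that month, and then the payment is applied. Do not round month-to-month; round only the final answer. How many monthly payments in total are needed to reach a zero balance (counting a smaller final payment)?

19 months

Promo months 1–6 at r₀ = 0%/12 = 0; months 7+ at r₁ = 27.8%/12 = 0.0231667.
After month 6 (no interest yet): B = $4,749.00 − 6·$280.00 = $3,069.00.
Then at r₁ with $280.00/mo: n₂ = −ln(1 − r₁·B/P)/ln(1+r₁) ≈ 12.79 → 13 more payments.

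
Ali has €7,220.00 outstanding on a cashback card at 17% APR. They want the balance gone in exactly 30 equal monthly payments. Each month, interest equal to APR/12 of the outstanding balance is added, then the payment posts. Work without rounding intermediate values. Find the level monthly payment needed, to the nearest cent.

€297.10

Monthly rate r = 17%/12 = 1.41667% = 0.0141667.
Level-payment amortization: P = B₀·r / (1 − (1+r)^(−n)) = 7220.00·0.0141667 / (1 − 1.01417^(−30)).
Denominator 1 − (1+r)^(−30) = 0.344277578.
P = 102.283 / 0.344277578 ≈ 297.10.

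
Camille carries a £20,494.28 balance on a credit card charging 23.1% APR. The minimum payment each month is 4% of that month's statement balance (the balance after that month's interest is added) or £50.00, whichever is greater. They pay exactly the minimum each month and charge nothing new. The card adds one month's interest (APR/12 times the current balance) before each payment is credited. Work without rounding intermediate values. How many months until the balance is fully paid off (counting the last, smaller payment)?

163 months

Monthly rate r = 23.1%/12 = 1.925% = 0.01925.
While 4% of the post-interest balance exceeds £50.00, each month B ← (B·(1+r))·(1 − 0.04), i.e. B shrinks by the factor (1+r)·0.96 = 0.97848.
This holds for months 1–130. Entering month 131 the balance is £1,211.68; 4% of the post-interest balance is now below £50.00, so the flat £50.00 minimum applies from here.
From month 131 a fixed £50.00 at rate r clears £1,211.68 in 33 more payments. Total: 130 + 33 = 163 months.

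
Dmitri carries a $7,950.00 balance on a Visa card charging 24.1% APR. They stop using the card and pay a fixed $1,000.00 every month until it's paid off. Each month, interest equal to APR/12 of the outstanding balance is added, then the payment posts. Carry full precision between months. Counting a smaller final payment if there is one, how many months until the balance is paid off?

Monthly rate r = 24.1%/12 = 2.00833% = 0.0200833.
Recurrence: B ← B·(1+r) − $1,000.00.
Month 1: interest $159.66; balance after payment $7,109.66.
Month 2: interest $142.79; balance after payment $6,252.45.
Closed form: n = −ln(1 − rB₀/P)/ln(1+r) = −ln(0.84034)/ln(1.02008) ≈ 8.748, so the balance reaches zero during payment 9.

9 payments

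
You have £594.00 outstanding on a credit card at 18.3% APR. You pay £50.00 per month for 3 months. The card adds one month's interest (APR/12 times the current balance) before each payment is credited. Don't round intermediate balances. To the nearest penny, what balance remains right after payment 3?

Monthly rate r = 18.3%/12 = 1.525% = 0.01525.
Each month: B ← B·(1+r) − £50.00.
Month 1: interest £9.06; balance after payment £553.06.
Month 2: interest £8.43; balance after payment £511.49.
Month 3: interest £7.80; balance after payment £469.29.

£469.29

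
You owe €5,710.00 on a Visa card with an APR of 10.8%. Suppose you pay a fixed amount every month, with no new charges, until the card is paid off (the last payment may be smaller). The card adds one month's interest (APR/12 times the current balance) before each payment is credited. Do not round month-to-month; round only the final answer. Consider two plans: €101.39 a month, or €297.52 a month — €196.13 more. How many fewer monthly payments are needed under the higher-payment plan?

Monthly rate r = 10.8%/12 = 0.9% = 0.009.
At €101.39/mo: n = ⌈−ln(1 − rB₀/P)/ln(1+r)⌉ = 79 payments (last €91.61); total interest = total paid − €5,710.00 = €2,290.03.
At €297.52/mo: 22 payments (last €48.90); total interest €586.82.
Payments saved = 79 − 22 = 57.

57 fewer payments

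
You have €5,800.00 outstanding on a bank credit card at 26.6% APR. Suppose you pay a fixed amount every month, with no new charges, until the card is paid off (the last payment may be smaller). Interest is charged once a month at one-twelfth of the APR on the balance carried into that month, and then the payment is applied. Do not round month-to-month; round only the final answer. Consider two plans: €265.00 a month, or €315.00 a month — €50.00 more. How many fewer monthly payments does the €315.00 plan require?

7 fewer payments

Monthly rate r = 26.6%/12 = 2.21667% = 0.0221667.
At €265.00/mo: n = ⌈−ln(1 − rB₀/P)/ln(1+r)⌉ = 31 payments (last €75.01); total interest = total paid − €5,800.00 = €2,225.01.
At €315.00/mo: 24 payments (last €290.96); total interest €1,735.96.
Payments saved = 31 − 24 = 7.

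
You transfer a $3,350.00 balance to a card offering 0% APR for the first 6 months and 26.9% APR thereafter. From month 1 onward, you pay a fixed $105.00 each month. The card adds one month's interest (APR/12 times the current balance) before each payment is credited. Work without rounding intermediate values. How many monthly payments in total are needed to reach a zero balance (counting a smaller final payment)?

Promo months 1–6 at r₀ = 0%/12 = 0; months 7+ at r₁ = 26.9%/12 = 0.0224167.
After month 6 (no interest yet): B = $3,350.00 − 6·$105.00 = $2,720.00.
Then at r₁ with $105.00/mo: n₂ = −ln(1 − r₁·B/P)/ln(1+r₁) ≈ 39.21 → 40 more payments.

46 payments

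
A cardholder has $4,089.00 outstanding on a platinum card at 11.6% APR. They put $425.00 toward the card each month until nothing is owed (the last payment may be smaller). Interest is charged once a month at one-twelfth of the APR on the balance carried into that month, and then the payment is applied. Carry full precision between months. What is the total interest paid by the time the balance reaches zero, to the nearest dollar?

$224

Monthly rate r = 11.6%/12 = 0.966667% = 0.00966667.
Payoff takes n = ⌈−ln(1 − rB₀/P)/ln(1+r)⌉ = ⌈10.147⌉ = 11 payments; the last is $62.79.
Total paid = 10·$425.00 + $62.79 = $4,312.79.
Total interest = total paid − principal = $4,312.79 − $4,089.00 = $223.79.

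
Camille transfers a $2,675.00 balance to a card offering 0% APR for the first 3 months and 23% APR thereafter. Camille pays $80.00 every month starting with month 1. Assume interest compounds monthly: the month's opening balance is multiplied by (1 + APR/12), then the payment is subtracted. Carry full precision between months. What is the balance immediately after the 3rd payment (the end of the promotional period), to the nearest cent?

Promo months 1–3 at r₀ = 0%/12 = 0; months 4+ at r₁ = 23%/12 = 0.0191667.
After month 3 (no interest yet): B = $2,675.00 − 3·$80.00 = $2,435.00.

$2,435.00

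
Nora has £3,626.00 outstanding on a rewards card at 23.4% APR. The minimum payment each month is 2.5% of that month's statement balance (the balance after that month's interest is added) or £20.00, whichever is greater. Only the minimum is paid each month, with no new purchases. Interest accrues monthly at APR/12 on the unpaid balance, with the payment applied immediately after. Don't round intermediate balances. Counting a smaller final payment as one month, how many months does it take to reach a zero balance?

Monthly rate r = 23.4%/12 = 1.95% = 0.0195.
While 2.5% of the post-interest balance exceeds £20.00, each month B ← (B·(1+r))·(1 − 0.025), i.e. B shrinks by the factor (1+r)·0.975 = 0.99401.
This holds for months 1–255. Entering month 256 the balance is £784.06; 2.5% of the post-interest balance is now below £20.00, so the flat £20.00 minimum applies from here.
From month 256 a fixed £20.00 at rate r clears £784.06 in 75 more payments. Total: 255 + 75 = 330 months.

330 months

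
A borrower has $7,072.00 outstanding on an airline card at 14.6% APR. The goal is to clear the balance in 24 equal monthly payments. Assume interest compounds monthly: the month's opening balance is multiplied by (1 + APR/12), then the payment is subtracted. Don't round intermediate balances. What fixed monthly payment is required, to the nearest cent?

Monthly rate r = 14.6%/12 = 1.21667% = 0.0121667.
Level-payment amortization: P = B₀·r / (1 − (1+r)^(−n)) = 7072.00·0.0121667 / (1 − 1.01217^(−24)).
Denominator 1 − (1+r)^(−24) = 0.251914456.
P = 86.0427 / 0.251914456 ≈ 341.56.

$341.56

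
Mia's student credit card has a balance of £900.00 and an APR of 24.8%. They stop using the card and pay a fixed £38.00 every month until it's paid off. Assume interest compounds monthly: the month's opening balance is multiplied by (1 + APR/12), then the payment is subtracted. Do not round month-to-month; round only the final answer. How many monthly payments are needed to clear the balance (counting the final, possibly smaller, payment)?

Monthly rate r = 24.8%/12 = 2.06667% = 0.0206667.
Recurrence: B ← B·(1+r) − £38.00.
Month 1: interest £18.60; balance after payment £880.60.
Month 2: interest £18.20; balance after payment £860.80.
Closed form: n = −ln(1 − rB₀/P)/ln(1+r) = −ln(0.51053)/ln(1.02067) ≈ 32.866, so the balance reaches zero during payment 33.

33 payments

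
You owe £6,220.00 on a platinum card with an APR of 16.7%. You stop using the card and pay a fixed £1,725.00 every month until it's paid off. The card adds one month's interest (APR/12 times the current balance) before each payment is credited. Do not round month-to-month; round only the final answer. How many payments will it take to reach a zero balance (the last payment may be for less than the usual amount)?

4 months

Monthly rate r = 16.7%/12 = 1.39167% = 0.0139167.
Recurrence: B ← B·(1+r) − £1,725.00.
Month 1: interest £86.56; balance after payment £4,581.56.
Month 2: interest £63.76; balance after payment £2,920.32.
Month 3: interest £40.64; balance after payment £1,235.96.
Month 4: interest £17.20; balance after payment £0.00.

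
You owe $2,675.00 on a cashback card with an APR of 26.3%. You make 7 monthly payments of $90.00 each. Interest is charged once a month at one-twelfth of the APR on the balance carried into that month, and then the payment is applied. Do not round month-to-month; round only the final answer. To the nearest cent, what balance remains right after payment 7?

Monthly rate r = 26.3%/12 = 2.19167% = 0.0219167.
Each month: B ← B·(1+r) − $90.00.
Month 1: interest $58.63; balance after payment $2,643.63.
Month 2: interest $57.94; balance after payment $2,611.57.
Month 3: interest $57.24; balance after payment $2,578.80.
Month 4: interest $56.52; balance after payment $2,545.32.
Month 5: interest $55.78; balance after payment $2,511.11.
Month 6: interest $55.04; balance after payment $2,476.14.
Month 7: interest $54.27; balance after payment $2,440.41.

$2,440.41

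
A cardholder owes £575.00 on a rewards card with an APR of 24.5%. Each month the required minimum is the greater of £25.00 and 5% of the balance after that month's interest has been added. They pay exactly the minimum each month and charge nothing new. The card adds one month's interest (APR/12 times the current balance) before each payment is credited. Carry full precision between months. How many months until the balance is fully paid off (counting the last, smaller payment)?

31 months

Monthly rate r = 24.5%/12 = 2.04167% = 0.0204167.
While 5% of the post-interest balance exceeds £25.00, each month B ← (B·(1+r))·(1 − 0.05), i.e. B shrinks by the factor (1+r)·0.95 = 0.9694.
This holds for months 1–6. Entering month 7 the balance is £477.17; 5% of the post-interest balance is now below £25.00, so the flat £25.00 minimum applies from here.
From month 7 a fixed £25.00 at rate r clears £477.17 in 25 more payments. Total: 6 + 25 = 31 months.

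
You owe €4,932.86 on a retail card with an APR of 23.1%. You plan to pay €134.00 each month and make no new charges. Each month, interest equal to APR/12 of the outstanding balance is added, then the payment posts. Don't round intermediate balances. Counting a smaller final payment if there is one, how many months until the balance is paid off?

Monthly rate r = 23.1%/12 = 1.925% = 0.01925.
Recurrence: B ← B·(1+r) − €134.00.
Month 1: interest €94.96; balance after payment €4,893.82.
Month 2: interest €94.21; balance after payment €4,854.02.
Closed form: n = −ln(1 − rB₀/P)/ln(1+r) = −ln(0.29136)/ln(1.01925) ≈ 64.676, so the balance reaches zero during payment 65.

65 months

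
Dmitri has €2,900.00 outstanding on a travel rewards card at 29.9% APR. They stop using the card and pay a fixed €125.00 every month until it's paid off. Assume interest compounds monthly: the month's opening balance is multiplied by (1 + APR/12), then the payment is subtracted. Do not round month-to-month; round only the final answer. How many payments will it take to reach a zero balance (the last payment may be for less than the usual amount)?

Monthly rate r = 29.9%/12 = 2.49167% = 0.0249167.
Recurrence: B ← B·(1+r) − €125.00.
Month 1: interest €72.26; balance after payment €2,847.26.
Month 2: interest €70.94; balance after payment €2,793.20.
Closed form: n = −ln(1 − rB₀/P)/ln(1+r) = −ln(0.42193)/ln(1.02492) ≈ 35.061, so the balance reaches zero during payment 36.

36 payments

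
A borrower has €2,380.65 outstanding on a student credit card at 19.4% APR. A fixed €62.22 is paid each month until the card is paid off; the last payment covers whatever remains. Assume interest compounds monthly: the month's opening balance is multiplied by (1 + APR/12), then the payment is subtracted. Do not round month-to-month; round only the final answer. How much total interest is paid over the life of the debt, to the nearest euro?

Monthly rate r = 19.4%/12 = 1.61667% = 0.0161667.
Payoff takes n = ⌈−ln(1 − rB₀/P)/ln(1+r)⌉ = ⌈60.098⌉ = 61 payments; the last is €6.15.
Total paid = 60·€62.22 + €6.15 = €3,739.35.
Total interest = total paid − principal = €3,739.35 − €2,380.65 = €1,358.70.

€1,359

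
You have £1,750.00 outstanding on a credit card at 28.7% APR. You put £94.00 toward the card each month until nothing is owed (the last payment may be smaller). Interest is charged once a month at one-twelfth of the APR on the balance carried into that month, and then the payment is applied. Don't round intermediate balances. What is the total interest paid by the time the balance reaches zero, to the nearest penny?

Monthly rate r = 28.7%/12 = 2.39167% = 0.0239167.
Payoff takes n = ⌈−ln(1 − rB₀/P)/ln(1+r)⌉ = ⌈24.931⌉ = 25 payments; the last is £87.60.
Total paid = 24·£94.00 + £87.60 = £2,343.60.
Total interest = total paid − principal = £2,343.60 − £1,750.00 = £593.60.

£593.60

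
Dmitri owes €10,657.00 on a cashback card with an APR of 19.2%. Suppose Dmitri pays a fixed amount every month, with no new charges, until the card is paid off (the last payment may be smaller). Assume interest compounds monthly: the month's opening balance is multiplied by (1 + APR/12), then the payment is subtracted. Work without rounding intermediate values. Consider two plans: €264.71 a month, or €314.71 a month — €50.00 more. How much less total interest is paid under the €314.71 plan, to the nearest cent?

Monthly rate r = 19.2%/12 = 1.6% = 0.016.
At €264.71/mo: n = ⌈−ln(1 − rB₀/P)/ln(1+r)⌉ = 66 payments (last €24.66); total interest = total paid − €10,657.00 = €6,573.81.
At €314.71/mo: 50 payments (last €53.29); total interest €4,817.08.
Interest saved = €6,573.81 − €4,817.08 = €1,756.73.

€1,756.73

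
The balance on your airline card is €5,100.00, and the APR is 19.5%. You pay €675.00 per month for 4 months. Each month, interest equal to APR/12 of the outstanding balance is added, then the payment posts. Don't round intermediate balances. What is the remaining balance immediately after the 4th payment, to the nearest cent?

€2,673.14

Monthly rate r = 19.5%/12 = 1.625% = 0.01625.
Each month: B ← B·(1+r) − €675.00.
Month 1: interest €82.88; balance after payment €4,507.88.
Month 2: interest €73.25; balance after payment €3,906.13.
Month 3: interest €63.47; balance after payment €3,294.60.
Month 4: interest €53.54; balance after payment €2,673.14.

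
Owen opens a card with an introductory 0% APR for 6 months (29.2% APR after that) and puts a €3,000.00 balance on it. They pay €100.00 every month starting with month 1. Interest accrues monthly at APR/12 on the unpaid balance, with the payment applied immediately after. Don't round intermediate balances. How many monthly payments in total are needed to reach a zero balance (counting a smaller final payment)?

43 months

Promo months 1–6 at r₀ = 0%/12 = 0; months 7+ at r₁ = 29.2%/12 = 0.0243333.
After month 6 (no interest yet): B = €3,000.00 − 6·€100.00 = €2,400.00.
Then at r₁ with €100.00/mo: n₂ = −ln(1 − r₁·B/P)/ln(1+r₁) ≈ 36.48 → 37 more payments.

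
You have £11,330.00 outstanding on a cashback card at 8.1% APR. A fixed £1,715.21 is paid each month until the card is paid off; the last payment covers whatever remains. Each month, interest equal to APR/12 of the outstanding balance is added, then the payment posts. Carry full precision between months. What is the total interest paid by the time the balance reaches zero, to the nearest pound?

Monthly rate r = 8.1%/12 = 0.675% = 0.00675.
Payoff takes n = ⌈−ln(1 − rB₀/P)/ln(1+r)⌉ = ⌈6.780⌉ = 7 payments; the last is £1,339.16.
Total paid = 6·£1,715.21 + £1,339.16 = £11,630.42.
Total interest = total paid − principal = £11,630.42 − £11,330.00 = £300.42.

£300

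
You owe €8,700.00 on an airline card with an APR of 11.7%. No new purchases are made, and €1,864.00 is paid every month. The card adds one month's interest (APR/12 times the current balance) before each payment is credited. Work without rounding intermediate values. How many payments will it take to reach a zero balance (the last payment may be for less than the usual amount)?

5 payments

Monthly rate r = 11.7%/12 = 0.975% = 0.00975.
Recurrence: B ← B·(1+r) − €1,864.00.
Month 1: interest €84.83; balance after payment €6,920.83.
Month 2: interest €67.48; balance after payment €5,124.30.
Month 3: interest €49.96; balance after payment €3,310.26.
Month 4: interest €32.28; balance after payment €1,478.54.
Month 5: interest €14.42; balance after payment €0.00.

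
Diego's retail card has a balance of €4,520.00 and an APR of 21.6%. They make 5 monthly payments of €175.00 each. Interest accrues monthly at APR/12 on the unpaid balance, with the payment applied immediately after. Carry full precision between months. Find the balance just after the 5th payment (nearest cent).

Monthly rate r = 21.6%/12 = 1.8% = 0.018.
Each month: B ← B·(1+r) − €175.00.
Month 1: interest €81.36; balance after payment €4,426.36.
Month 2: interest €79.67; balance after payment €4,331.03.
Month 3: interest €77.96; balance after payment €4,233.99.
Month 4: interest €76.21; balance after payment €4,135.20.
Month 5: interest €74.43; balance after payment €4,034.64.

€4,034.64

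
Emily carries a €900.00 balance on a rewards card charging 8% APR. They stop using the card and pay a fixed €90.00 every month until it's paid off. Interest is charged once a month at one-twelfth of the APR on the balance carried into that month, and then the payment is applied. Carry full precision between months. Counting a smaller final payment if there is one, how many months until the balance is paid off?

Monthly rate r = 8%/12 = 0.666667% = 0.00666667.
Recurrence: B ← B·(1+r) − €90.00.
Month 1: interest €6.00; balance after payment €816.00.
Month 2: interest €5.44; balance after payment €731.44.
Closed form: n = −ln(1 − rB₀/P)/ln(1+r) = −ln(0.93333)/ln(1.00667) ≈ 10.383, so the balance reaches zero during payment 11.

11 months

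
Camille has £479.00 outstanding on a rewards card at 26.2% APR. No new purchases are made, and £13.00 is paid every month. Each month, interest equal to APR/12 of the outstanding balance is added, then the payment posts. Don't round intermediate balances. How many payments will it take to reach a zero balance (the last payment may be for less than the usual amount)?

76 months

Monthly rate r = 26.2%/12 = 2.18333% = 0.0218333.
Recurrence: B ← B·(1+r) − £13.00.
Month 1: interest £10.46; balance after payment £476.46.
Month 2: interest £10.40; balance after payment £473.86.
Closed form: n = −ln(1 − rB₀/P)/ln(1+r) = −ln(0.19553)/ln(1.02183) ≈ 75.564, so the balance reaches zero during payment 76.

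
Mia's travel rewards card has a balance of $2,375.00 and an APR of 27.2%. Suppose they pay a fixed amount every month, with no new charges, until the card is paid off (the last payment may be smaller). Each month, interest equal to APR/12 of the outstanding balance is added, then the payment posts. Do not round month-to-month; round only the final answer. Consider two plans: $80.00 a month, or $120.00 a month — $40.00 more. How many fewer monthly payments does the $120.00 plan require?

23 fewer payments

Monthly rate r = 27.2%/12 = 2.26667% = 0.0226667.
At $80.00/mo: n = ⌈−ln(1 − rB₀/P)/ln(1+r)⌉ = 50 payments (last $68.90); total interest = total paid − $2,375.00 = $1,613.90.
At $120.00/mo: 27 payments (last $67.58); total interest $812.58.
Payments saved = 50 − 27 = 23.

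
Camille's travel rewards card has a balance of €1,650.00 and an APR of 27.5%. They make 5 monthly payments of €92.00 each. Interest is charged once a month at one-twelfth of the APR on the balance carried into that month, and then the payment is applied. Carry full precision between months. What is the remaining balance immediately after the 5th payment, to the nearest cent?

Monthly rate r = 27.5%/12 = 2.29167% = 0.0229167.
Each month: B ← B·(1+r) − €92.00.
Month 1: interest €37.81; balance after payment €1,595.81.
Month 2: interest €36.57; balance after payment €1,540.38.
Month 3: interest €35.30; balance after payment €1,483.68.
Month 4: interest €34.00; balance after payment €1,425.68.
Month 5: interest €32.67; balance after payment €1,366.36.

€1,366.36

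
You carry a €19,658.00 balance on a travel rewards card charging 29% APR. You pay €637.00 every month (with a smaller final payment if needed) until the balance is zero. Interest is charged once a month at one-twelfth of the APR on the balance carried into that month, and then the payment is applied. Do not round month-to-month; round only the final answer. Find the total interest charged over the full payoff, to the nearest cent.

Monthly rate r = 29%/12 = 2.41667% = 0.0241667.
Payoff takes n = ⌈−ln(1 − rB₀/P)/ln(1+r)⌉ = ⌈57.355⌉ = 58 payments; the last is €227.86.
Total paid = 57·€637.00 + €227.86 = €36,536.86.
Total interest = total paid − principal = €36,536.86 − €19,658.00 = €16,878.86.

€16,878.86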